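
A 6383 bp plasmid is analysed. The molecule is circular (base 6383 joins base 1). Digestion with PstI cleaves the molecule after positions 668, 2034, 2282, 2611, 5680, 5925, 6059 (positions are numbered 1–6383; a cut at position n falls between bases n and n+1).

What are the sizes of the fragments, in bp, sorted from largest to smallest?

Circular molecule, 7 cuts → 7 fragments:
  2034 − 668 = 1366 bp
  2282 − 2034 = 248 bp
  2611 − 2282 = 329 bp
  5680 − 2611 = 3069 bp
  5925 − 5680 = 245 bp
  6059 − 5925 = 134 bp
  wrap: 6383 − 6059 + 668 = 992 bp
Sorted largest to smallest: 3069, 1366, 992, 329, 248, 245, 134 bp.

3069, 1366, 992, 329, 248, 245, 134 bp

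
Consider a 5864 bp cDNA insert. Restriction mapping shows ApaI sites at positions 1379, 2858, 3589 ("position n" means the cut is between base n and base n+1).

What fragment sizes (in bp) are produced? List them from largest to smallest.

Linear molecule, 3 cuts → 4 fragments:
  1379 − 0 = 1379 bp
  2858 − 1379 = 1479 bp
  3589 − 2858 = 731 bp
  5864 − 3589 = 2275 bp
Sorted largest to smallest: 2275, 1479, 1379, 731 bp.

2275, 1479, 1379, 731 bp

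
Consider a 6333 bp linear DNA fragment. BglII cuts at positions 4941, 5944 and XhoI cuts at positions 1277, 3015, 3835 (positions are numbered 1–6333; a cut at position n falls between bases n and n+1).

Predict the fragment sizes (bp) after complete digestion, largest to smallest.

Combined cut positions (sorted): 1277, 3015, 3835, 4941, 5944.
Linear molecule, 5 cuts → 6 fragments:
  1277 − 0 = 1277 bp
  3015 − 1277 = 1738 bp
  3835 − 3015 = 820 bp
  4941 − 3835 = 1106 bp
  5944 − 4941 = 1003 bp
  6333 − 5944 = 389 bp
Sorted largest to smallest: 1738, 1277, 1106, 1003, 820, 389 bp.

1738, 1277, 1106, 1003, 820, 389 bp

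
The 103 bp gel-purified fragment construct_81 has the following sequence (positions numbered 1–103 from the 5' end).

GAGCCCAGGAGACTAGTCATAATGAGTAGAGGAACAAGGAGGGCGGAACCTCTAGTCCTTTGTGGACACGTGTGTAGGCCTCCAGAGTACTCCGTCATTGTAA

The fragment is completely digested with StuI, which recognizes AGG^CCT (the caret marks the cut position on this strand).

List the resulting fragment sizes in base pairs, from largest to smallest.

The StuI site (AGGCCT) starts at position 76.
StuI cuts after base 3 of each site, so after position 78.
Linear molecule, 1 cut → 2 fragments:
  1–78 → 78 bp
  79–103 → 25 bp
Sorted largest to smallest: 78, 25 bp.

78, 25 bp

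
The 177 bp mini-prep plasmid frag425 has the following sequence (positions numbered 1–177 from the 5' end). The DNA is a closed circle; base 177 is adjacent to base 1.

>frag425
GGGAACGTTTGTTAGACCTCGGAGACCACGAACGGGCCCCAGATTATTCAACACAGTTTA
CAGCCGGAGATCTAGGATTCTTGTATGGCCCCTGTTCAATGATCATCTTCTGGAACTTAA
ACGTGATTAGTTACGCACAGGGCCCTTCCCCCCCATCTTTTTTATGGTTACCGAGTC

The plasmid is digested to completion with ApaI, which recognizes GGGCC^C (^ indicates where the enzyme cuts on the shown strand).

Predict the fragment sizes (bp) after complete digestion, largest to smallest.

106, 71 bp

ApaI sites (GGGCCC) start at positions 34, 140.
ApaI cuts after base 5 of each site (before the last base), so after positions 38, 144.
Circular molecule, 2 cuts → 2 fragments:
  39–144 → 106 bp
  145–177 then 1–38 → 33 + 38 = 71 bp
Sorted largest to smallest: 106, 71 bp.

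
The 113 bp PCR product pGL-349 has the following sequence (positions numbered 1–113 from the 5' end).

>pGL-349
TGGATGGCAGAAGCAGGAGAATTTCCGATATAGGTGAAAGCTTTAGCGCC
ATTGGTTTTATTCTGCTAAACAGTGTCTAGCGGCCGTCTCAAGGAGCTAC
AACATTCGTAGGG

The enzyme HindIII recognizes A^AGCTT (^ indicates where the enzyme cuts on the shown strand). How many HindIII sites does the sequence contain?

AAGCTT occurs starting at position 38.
HindIII cuts at 1 site.

1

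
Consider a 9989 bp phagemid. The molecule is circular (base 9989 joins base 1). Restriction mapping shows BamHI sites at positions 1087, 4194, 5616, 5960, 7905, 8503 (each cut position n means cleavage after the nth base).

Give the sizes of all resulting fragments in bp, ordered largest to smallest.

Circular molecule, 6 cuts → 6 fragments:
  4194 − 1087 = 3107 bp
  5616 − 4194 = 1422 bp
  5960 − 5616 = 344 bp
  7905 − 5960 = 1945 bp
  8503 − 7905 = 598 bp
  wrap: 9989 − 8503 + 1087 = 2573 bp
Sorted largest to smallest: 3107, 2573, 1945, 1422, 598, 344 bp.

3107, 2573, 1945, 1422, 598, 344 bp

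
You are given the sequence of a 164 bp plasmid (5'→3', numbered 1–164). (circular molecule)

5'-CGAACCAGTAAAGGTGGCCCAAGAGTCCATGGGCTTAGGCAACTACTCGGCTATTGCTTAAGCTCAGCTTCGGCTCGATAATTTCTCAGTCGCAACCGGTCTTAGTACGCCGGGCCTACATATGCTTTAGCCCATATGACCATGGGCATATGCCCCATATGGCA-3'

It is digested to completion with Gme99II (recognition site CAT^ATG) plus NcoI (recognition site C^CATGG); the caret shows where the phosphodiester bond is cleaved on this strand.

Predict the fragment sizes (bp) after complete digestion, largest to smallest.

94, 33, 14, 9, 9, 5 bp

Gme99II sites (CATATG) start at positions 119, 133, 147, 156.
Gme99II cuts after base 3 of each site, so after positions 121, 135, 149, 158.
NcoI sites (CCATGG) start at positions 27, 140.
NcoI cuts after the first base of each site, so after positions 27, 140.
Combined cut positions: 27, 121, 135, 140, 149, 158.
Circular molecule, 6 cuts → 6 fragments:
  28–121 → 94 bp
  122–135 → 14 bp
  136–140 → 5 bp
  141–149 → 9 bp
  150–158 → 9 bp
  159–164 then 1–27 → 6 + 27 = 33 bp
Sorted largest to smallest: 94, 33, 14, 9, 9, 5 bp.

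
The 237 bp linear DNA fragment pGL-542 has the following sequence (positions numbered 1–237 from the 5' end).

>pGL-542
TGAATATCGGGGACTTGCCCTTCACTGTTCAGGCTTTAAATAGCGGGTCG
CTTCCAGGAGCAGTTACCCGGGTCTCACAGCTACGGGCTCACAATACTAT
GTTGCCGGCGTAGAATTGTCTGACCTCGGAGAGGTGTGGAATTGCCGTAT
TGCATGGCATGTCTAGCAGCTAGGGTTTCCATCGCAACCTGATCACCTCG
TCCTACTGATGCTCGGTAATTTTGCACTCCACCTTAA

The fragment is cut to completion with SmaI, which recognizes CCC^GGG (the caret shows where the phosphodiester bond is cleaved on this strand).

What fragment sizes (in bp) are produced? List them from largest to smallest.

The SmaI site (CCCGGG) starts at position 67.
SmaI cuts after base 3 of each site, so after position 69.
Linear molecule, 1 cut → 2 fragments:
  1–69 → 69 bp
  70–237 → 168 bp
Sorted largest to smallest: 168, 69 bp.

168, 69 bp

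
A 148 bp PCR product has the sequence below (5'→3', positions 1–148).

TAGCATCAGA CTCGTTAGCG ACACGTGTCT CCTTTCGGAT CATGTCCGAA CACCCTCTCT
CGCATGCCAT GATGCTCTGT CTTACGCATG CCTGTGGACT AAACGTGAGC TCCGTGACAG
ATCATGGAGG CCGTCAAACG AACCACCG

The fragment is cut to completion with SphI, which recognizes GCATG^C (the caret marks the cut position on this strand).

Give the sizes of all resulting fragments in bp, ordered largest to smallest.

SphI sites (GCATGC) start at positions 62, 86.
SphI cuts after base 5 of each site (before the last base), so after positions 66, 90.
Linear molecule, 2 cuts → 3 fragments:
  1–66 → 66 bp
  67–90 → 24 bp
  91–148 → 58 bp
Sorted largest to smallest: 66, 58, 24 bp.

66, 58, 24 bp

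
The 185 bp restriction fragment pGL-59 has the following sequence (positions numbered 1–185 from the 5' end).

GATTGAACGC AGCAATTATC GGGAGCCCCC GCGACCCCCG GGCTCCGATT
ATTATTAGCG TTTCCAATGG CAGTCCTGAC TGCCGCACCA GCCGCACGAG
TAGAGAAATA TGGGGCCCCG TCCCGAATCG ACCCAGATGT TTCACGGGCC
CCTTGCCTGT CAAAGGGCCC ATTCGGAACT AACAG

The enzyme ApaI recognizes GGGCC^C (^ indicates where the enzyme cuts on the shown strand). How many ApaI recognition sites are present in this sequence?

3

GGGCCC occurs starting at positions 113, 146, 165.
ApaI cuts at 3 sites.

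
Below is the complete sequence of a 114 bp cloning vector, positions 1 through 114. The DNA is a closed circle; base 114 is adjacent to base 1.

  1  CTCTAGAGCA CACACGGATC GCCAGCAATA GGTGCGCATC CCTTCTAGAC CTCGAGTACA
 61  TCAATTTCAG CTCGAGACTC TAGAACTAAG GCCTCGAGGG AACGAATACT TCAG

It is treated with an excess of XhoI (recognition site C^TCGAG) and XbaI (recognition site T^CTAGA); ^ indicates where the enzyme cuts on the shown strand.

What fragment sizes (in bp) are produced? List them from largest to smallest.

XhoI sites (CTCGAG) start at positions 51, 71, 93.
XhoI cuts after the first base of each site, so after positions 51, 71, 93.
XbaI sites (TCTAGA) start at positions 2, 44, 79.
XbaI cuts after the first base of each site, so after positions 2, 44, 79.
Combined cut positions: 2, 44, 51, 71, 79, 93.
Circular molecule, 6 cuts → 6 fragments:
  3–44 → 42 bp
  45–51 → 7 bp
  52–71 → 20 bp
  72–79 → 8 bp
  80–93 → 14 bp
  94–114 then 1–2 → 21 + 2 = 23 bp
Sorted largest to smallest: 42, 23, 20, 14, 8, 7 bp.

42, 23, 20, 14, 8, 7 bp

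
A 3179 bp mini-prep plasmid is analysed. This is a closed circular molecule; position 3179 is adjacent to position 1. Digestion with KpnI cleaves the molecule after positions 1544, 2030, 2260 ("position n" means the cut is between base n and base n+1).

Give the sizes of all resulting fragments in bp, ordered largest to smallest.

2463, 486, 230 bp

Circular molecule, 3 cuts → 3 fragments:
  2030 − 1544 = 486 bp
  2260 − 2030 = 230 bp
  wrap: 3179 − 2260 + 1544 = 2463 bp
Sorted largest to smallest: 2463, 486, 230 bp.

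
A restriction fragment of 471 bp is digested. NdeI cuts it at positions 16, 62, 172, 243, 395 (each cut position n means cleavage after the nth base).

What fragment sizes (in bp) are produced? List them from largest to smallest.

152, 110, 76, 71, 46, 16 bp

Linear molecule, 5 cuts → 6 fragments:
  16 − 0 = 16 bp
  62 − 16 = 46 bp
  172 − 62 = 110 bp
  243 − 172 = 71 bp
  395 − 243 = 152 bp
  471 − 395 = 76 bp
Sorted largest to smallest: 152, 110, 76, 71, 46, 16 bp.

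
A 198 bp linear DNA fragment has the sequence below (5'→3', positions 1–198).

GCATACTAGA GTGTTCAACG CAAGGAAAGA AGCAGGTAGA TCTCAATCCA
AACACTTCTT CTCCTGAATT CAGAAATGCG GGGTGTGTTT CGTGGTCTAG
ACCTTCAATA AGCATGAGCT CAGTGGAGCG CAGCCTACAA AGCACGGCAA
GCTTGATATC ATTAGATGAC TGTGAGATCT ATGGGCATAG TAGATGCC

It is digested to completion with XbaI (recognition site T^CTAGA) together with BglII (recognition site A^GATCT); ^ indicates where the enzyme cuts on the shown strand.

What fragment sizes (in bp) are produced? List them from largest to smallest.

The XbaI site (TCTAGA) starts at position 96.
XbaI cuts after the first base of each site, so after position 96.
BglII sites (AGATCT) start at positions 38, 175.
BglII cuts after the first base of each site, so after positions 38, 175.
Combined cut positions: 38, 96, 175.
Linear molecule, 3 cuts → 4 fragments:
  1–38 → 38 bp
  39–96 → 58 bp
  97–175 → 79 bp
  176–198 → 23 bp
Sorted largest to smallest: 79, 58, 38, 23 bp.

79, 58, 38, 23 bp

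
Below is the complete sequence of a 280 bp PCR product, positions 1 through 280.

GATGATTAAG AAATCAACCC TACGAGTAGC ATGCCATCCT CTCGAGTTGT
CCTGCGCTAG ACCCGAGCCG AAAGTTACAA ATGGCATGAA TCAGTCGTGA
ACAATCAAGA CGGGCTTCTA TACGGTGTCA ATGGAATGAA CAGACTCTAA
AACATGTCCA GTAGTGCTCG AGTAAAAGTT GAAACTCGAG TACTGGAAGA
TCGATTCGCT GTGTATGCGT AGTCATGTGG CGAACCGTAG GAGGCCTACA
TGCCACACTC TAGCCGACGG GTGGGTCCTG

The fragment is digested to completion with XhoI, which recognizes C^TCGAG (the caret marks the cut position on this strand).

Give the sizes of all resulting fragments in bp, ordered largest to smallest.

XhoI sites (CTCGAG) start at positions 41, 167, 185.
XhoI cuts after the first base of each site, so after positions 41, 167, 185.
Linear molecule, 3 cuts → 4 fragments:
  1–41 → 41 bp
  42–167 → 126 bp
  168–185 → 18 bp
  186–280 → 95 bp
Sorted largest to smallest: 126, 95, 41, 18 bp.

126, 95, 41, 18 bp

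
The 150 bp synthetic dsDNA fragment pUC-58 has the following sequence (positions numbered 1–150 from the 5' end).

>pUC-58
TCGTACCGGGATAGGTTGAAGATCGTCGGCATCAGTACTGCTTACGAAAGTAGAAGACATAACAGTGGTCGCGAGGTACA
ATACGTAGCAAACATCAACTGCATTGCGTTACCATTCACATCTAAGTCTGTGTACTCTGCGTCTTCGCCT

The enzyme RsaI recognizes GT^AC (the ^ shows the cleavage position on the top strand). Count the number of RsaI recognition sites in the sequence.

GTAC occurs starting at positions 3, 35, 76, 132.
RsaI cuts at 4 sites.

4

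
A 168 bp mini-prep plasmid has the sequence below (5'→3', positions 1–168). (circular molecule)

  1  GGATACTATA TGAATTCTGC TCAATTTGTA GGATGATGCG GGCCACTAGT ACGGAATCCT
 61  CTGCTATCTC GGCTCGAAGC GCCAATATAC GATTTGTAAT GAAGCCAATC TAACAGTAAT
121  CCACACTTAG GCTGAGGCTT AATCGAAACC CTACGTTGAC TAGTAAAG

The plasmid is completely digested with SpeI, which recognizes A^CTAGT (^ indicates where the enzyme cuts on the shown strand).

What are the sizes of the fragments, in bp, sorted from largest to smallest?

SpeI sites (ACTAGT) start at positions 45, 159.
SpeI cuts after the first base of each site, so after positions 45, 159.
Circular molecule, 2 cuts → 2 fragments:
  46–159 → 114 bp
  160–168 then 1–45 → 9 + 45 = 54 bp
Sorted largest to smallest: 114, 54 bp.

114, 54 bp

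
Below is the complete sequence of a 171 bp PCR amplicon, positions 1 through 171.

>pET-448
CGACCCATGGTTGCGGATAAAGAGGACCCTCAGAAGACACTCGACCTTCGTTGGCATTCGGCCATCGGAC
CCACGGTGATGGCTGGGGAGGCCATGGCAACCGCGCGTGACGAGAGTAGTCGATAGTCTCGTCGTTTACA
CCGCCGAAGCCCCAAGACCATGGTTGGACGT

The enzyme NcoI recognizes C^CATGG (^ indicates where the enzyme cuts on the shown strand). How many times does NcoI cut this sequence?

CCATGG occurs starting at positions 5, 92, 158.
NcoI cuts at 3 sites.

3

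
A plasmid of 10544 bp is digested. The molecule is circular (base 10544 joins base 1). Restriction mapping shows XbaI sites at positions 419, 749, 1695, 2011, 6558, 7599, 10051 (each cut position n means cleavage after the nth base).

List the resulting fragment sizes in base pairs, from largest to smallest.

Circular molecule, 7 cuts → 7 fragments:
  749 − 419 = 330 bp
  1695 − 749 = 946 bp
  2011 − 1695 = 316 bp
  6558 − 2011 = 4547 bp
  7599 − 6558 = 1041 bp
  10051 − 7599 = 2452 bp
  wrap: 10544 − 10051 + 419 = 912 bp
Sorted largest to smallest: 4547, 2452, 1041, 946, 912, 330, 316 bp.

4547, 2452, 1041, 946, 912, 330, 316 bp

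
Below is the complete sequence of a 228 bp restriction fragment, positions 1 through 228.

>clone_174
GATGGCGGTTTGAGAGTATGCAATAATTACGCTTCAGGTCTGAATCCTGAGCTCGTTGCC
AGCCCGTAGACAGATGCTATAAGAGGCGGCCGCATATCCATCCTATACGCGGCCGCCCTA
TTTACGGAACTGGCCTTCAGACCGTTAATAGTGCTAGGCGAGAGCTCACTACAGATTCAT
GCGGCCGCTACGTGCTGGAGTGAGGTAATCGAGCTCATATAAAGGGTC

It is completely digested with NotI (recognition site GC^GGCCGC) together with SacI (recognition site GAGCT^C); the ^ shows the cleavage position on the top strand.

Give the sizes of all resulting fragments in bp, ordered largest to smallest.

NotI sites (GCGGCCGC) start at positions 86, 109, 181.
NotI cuts after base 2 of each site, so after positions 87, 110, 182.
SacI sites (GAGCTC) start at positions 49, 162, 211.
SacI cuts after base 5 of each site (before the last base), so after positions 53, 166, 215.
Combined cut positions: 53, 87, 110, 166, 182, 215.
Linear molecule, 6 cuts → 7 fragments:
  1–53 → 53 bp
  54–87 → 34 bp
  88–110 → 23 bp
  111–166 → 56 bp
  167–182 → 16 bp
  183–215 → 33 bp
  216–228 → 13 bp
Sorted largest to smallest: 56, 53, 34, 33, 23, 16, 13 bp.

56, 53, 34, 33, 23, 16, 13 bp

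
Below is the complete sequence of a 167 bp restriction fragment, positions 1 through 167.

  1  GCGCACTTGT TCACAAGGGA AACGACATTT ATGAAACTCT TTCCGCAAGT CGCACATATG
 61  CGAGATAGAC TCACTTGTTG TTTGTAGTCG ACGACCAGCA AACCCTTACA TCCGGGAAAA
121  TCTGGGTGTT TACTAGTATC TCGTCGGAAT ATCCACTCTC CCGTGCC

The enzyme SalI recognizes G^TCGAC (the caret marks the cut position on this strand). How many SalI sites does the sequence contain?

1

GTCGAC occurs starting at position 87.
SalI cuts at 1 site.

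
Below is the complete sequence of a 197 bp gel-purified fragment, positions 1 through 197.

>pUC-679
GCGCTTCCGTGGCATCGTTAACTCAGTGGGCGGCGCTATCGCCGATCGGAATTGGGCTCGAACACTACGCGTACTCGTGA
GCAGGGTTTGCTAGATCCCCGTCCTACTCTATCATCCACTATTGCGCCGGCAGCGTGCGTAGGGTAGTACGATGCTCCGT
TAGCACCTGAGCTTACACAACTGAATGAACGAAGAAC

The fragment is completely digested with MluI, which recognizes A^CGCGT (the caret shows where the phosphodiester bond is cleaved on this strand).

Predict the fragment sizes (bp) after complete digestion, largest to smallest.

The MluI site (ACGCGT) starts at position 67.
MluI cuts after the first base of each site, so after position 67.
Linear molecule, 1 cut → 2 fragments:
  1–67 → 67 bp
  68–197 → 130 bp
Sorted largest to smallest: 130, 67 bp.

130, 67 bp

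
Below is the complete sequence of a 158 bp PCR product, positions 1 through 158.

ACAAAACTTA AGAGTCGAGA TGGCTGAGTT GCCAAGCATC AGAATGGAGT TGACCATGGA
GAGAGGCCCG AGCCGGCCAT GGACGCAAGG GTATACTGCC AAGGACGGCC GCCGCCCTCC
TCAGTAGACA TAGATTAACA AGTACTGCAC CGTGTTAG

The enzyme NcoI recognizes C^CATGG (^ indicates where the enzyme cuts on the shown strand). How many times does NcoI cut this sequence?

CCATGG occurs starting at positions 54, 77.
NcoI cuts at 2 sites.

2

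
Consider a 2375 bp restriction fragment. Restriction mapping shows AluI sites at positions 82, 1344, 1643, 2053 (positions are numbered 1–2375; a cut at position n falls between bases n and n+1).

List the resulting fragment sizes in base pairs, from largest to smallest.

1262, 410, 322, 299, 82 bp

Linear molecule, 4 cuts → 5 fragments:
  82 − 0 = 82 bp
  1344 − 82 = 1262 bp
  1643 − 1344 = 299 bp
  2053 − 1643 = 410 bp
  2375 − 2053 = 322 bp
Sorted largest to smallest: 1262, 410, 322, 299, 82 bp.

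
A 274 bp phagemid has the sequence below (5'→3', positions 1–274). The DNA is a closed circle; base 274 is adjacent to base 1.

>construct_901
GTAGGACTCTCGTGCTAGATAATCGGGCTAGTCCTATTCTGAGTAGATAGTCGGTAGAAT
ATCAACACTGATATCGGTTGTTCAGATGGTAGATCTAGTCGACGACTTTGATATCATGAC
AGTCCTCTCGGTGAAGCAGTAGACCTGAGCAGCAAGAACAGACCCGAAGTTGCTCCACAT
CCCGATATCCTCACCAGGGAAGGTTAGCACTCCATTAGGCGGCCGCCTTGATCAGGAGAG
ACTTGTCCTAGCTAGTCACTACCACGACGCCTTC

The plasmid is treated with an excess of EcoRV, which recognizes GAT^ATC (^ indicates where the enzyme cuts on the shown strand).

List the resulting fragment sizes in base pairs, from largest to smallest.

EcoRV sites (GATATC) start at positions 70, 110, 184.
EcoRV cuts after base 3 of each site, so after positions 72, 112, 186.
Circular molecule, 3 cuts → 3 fragments:
  73–112 → 40 bp
  113–186 → 74 bp
  187–274 then 1–72 → 88 + 72 = 160 bp
Sorted largest to smallest: 160, 74, 40 bp.

160, 74, 40 bp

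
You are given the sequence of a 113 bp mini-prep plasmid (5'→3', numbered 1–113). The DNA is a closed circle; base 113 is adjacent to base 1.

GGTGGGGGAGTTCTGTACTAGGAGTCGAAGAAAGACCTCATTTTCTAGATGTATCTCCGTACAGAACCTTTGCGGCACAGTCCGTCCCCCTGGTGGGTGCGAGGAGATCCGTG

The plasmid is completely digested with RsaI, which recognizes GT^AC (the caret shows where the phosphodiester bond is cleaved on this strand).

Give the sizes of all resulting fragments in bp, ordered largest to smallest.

69, 44 bp

RsaI sites (GTAC) start at positions 15, 59.
RsaI cuts after base 2 of each site, so after positions 16, 60.
Circular molecule, 2 cuts → 2 fragments:
  17–60 → 44 bp
  61–113 then 1–16 → 53 + 16 = 69 bp
Sorted largest to smallest: 69, 44 bp.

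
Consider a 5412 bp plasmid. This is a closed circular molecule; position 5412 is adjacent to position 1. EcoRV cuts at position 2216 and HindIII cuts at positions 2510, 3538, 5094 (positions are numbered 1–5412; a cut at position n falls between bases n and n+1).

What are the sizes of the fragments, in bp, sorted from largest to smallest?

2534, 1556, 1028, 294 bp

Combined cut positions (sorted): 2216, 2510, 3538, 5094.
Circular molecule, 4 cuts → 4 fragments:
  2510 − 2216 = 294 bp
  3538 − 2510 = 1028 bp
  5094 − 3538 = 1556 bp
  wrap: 5412 − 5094 + 2216 = 2534 bp
Sorted largest to smallest: 2534, 1556, 1028, 294 bp.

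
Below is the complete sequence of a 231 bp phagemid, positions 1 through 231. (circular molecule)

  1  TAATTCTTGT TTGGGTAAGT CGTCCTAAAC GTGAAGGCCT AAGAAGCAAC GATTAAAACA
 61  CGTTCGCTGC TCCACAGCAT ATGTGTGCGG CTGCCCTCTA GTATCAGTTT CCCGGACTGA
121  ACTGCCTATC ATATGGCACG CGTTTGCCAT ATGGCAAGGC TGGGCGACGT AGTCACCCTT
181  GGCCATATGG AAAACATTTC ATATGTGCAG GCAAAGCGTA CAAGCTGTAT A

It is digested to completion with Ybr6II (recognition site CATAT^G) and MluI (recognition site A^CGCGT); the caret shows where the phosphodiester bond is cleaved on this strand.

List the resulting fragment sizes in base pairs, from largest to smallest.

Ybr6II sites (CATATG) start at positions 78, 130, 148, 184, 200.
Ybr6II cuts after base 5 of each site (before the last base), so after positions 82, 134, 152, 188, 204.
The MluI site (ACGCGT) starts at position 138.
MluI cuts after the first base of each site, so after position 138.
Combined cut positions: 82, 134, 138, 152, 188, 204.
Circular molecule, 6 cuts → 6 fragments:
  83–134 → 52 bp
  135–138 → 4 bp
  139–152 → 14 bp
  153–188 → 36 bp
  189–204 → 16 bp
  205–231 then 1–82 → 27 + 82 = 109 bp
Sorted largest to smallest: 109, 52, 36, 16, 14, 4 bp.

109, 52, 36, 16, 14, 4 bp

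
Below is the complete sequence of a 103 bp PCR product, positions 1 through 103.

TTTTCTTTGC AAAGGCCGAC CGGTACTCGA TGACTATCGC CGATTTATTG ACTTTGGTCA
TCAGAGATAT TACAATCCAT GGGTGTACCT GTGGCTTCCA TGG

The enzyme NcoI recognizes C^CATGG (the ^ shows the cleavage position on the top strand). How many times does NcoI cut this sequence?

2

CCATGG occurs starting at positions 77, 98.
NcoI cuts at 2 sites.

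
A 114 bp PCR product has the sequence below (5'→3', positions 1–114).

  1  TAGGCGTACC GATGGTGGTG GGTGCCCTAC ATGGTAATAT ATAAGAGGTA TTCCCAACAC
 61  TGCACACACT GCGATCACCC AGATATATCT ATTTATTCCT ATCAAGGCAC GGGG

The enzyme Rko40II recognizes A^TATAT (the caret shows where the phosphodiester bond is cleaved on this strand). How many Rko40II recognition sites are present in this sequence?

2

ATATAT occurs starting at positions 37, 83.
Rko40II cuts at 2 sites.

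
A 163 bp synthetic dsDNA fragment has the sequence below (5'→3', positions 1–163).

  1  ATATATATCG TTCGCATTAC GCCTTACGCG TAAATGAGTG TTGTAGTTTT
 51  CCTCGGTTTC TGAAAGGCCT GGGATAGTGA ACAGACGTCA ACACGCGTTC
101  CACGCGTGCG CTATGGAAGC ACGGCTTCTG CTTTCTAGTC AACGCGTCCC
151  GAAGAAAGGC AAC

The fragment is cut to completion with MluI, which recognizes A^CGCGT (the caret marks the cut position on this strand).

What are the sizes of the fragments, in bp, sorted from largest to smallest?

MluI sites (ACGCGT) start at positions 26, 93, 102, 142.
MluI cuts after the first base of each site, so after positions 26, 93, 102, 142.
Linear molecule, 4 cuts → 5 fragments:
  1–26 → 26 bp
  27–93 → 67 bp
  94–102 → 9 bp
  103–142 → 40 bp
  143–163 → 21 bp
Sorted largest to smallest: 67, 40, 26, 21, 9 bp.

67, 40, 26, 21, 9 bp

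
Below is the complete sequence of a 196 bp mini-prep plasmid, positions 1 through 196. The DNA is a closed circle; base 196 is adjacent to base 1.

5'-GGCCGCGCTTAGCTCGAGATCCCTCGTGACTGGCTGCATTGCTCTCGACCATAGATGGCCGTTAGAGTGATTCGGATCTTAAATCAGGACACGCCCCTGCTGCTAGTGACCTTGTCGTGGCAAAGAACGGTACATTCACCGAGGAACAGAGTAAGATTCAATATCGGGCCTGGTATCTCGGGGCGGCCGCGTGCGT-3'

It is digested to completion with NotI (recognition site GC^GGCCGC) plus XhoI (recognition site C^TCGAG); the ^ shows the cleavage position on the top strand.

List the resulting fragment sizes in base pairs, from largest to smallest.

The NotI site (GCGGCCGC) starts at position 183.
NotI cuts after base 2 of each site, so after position 184.
The XhoI site (CTCGAG) starts at position 13.
XhoI cuts after the first base of each site, so after position 13.
Combined cut positions: 13, 184.
Circular molecule, 2 cuts → 2 fragments:
  14–184 → 171 bp
  185–196 then 1–13 → 12 + 13 = 25 bp
Sorted largest to smallest: 171, 25 bp.

171, 25 bp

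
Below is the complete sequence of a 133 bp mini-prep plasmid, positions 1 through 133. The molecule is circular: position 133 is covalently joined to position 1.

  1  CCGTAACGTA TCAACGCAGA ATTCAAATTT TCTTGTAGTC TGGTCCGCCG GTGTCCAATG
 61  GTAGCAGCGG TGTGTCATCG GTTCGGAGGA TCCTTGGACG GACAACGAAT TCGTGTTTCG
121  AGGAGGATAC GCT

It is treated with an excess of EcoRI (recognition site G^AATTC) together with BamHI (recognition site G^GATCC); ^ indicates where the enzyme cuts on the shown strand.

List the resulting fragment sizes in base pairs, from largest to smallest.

EcoRI sites (GAATTC) start at positions 19, 107.
EcoRI cuts after the first base of each site, so after positions 19, 107.
The BamHI site (GGATCC) starts at position 88.
BamHI cuts after the first base of each site, so after position 88.
Combined cut positions: 19, 88, 107.
Circular molecule, 3 cuts → 3 fragments:
  20–88 → 69 bp
  89–107 → 19 bp
  108–133 then 1–19 → 26 + 19 = 45 bp
Sorted largest to smallest: 69, 45, 19 bp.

69, 45, 19 bp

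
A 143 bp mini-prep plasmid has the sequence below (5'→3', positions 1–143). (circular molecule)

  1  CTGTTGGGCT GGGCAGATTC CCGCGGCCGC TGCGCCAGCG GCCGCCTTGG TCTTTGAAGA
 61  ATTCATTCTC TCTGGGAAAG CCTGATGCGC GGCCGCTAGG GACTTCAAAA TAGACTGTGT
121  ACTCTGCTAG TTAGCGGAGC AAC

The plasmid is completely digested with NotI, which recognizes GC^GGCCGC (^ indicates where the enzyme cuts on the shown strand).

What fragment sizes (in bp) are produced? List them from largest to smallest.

77, 51, 15 bp

NotI sites (GCGGCCGC) start at positions 23, 38, 89.
NotI cuts after base 2 of each site, so after positions 24, 39, 90.
Circular molecule, 3 cuts → 3 fragments:
  25–39 → 15 bp
  40–90 → 51 bp
  91–143 then 1–24 → 53 + 24 = 77 bp
Sorted largest to smallest: 77, 51, 15 bp.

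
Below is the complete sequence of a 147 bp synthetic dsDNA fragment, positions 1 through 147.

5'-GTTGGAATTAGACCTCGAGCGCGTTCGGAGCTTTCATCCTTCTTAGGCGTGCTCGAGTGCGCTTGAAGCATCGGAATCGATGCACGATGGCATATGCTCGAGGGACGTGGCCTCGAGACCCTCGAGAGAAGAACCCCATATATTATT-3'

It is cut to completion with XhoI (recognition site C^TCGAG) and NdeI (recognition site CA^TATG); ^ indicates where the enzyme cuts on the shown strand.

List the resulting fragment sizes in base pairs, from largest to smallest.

40, 38, 26, 15, 14, 9, 5 bp

XhoI sites (CTCGAG) start at positions 14, 52, 97, 112, 121.
XhoI cuts after the first base of each site, so after positions 14, 52, 97, 112, 121.
The NdeI site (CATATG) starts at position 91.
NdeI cuts after base 2 of each site, so after position 92.
Combined cut positions: 14, 52, 92, 97, 112, 121.
Linear molecule, 6 cuts → 7 fragments:
  1–14 → 14 bp
  15–52 → 38 bp
  53–92 → 40 bp
  93–97 → 5 bp
  98–112 → 15 bp
  113–121 → 9 bp
  122–147 → 26 bp
Sorted largest to smallest: 40, 38, 26, 15, 14, 9, 5 bp.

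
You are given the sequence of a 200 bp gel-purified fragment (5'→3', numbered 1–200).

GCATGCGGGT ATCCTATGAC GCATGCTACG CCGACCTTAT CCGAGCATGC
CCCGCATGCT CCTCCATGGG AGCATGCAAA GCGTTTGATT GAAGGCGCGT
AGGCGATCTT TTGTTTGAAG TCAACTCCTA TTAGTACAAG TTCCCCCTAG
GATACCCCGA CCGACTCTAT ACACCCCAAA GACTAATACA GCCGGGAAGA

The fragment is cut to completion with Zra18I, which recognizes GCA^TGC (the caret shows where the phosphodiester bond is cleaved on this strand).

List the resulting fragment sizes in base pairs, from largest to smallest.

126, 24, 20, 18, 9, 3 bp

Zra18I sites (GCATGC) start at positions 1, 21, 45, 54, 72.
Zra18I cuts after base 3 of each site, so after positions 3, 23, 47, 56, 74.
Linear molecule, 5 cuts → 6 fragments:
  1–3 → 3 bp
  4–23 → 20 bp
  24–47 → 24 bp
  48–56 → 9 bp
  57–74 → 18 bp
  75–200 → 126 bp
Sorted largest to smallest: 126, 24, 20, 18, 9, 3 bp.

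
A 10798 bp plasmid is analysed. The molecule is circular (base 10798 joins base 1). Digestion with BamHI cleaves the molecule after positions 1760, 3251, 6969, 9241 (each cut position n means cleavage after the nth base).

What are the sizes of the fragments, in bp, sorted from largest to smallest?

3718, 3317, 2272, 1491 bp

Circular molecule, 4 cuts → 4 fragments:
  3251 − 1760 = 1491 bp
  6969 − 3251 = 3718 bp
  9241 − 6969 = 2272 bp
  wrap: 10798 − 9241 + 1760 = 3317 bp
Sorted largest to smallest: 3718, 3317, 2272, 1491 bp.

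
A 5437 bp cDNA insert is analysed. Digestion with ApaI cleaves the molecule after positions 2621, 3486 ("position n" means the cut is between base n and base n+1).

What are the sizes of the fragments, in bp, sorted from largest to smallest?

2621, 1951, 865 bp

Linear molecule, 2 cuts → 3 fragments:
  2621 − 0 = 2621 bp
  3486 − 2621 = 865 bp
  5437 − 3486 = 1951 bp
Sorted largest to smallest: 2621, 1951, 865 bp.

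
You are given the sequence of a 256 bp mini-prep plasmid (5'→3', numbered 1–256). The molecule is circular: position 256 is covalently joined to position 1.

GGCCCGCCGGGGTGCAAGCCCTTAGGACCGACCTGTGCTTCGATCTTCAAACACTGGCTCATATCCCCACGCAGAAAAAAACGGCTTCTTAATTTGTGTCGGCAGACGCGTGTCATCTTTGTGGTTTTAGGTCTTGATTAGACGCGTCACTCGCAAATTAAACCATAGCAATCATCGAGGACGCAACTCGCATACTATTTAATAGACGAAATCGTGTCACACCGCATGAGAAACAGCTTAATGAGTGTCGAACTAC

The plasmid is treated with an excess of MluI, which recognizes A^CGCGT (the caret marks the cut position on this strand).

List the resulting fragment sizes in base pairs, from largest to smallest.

MluI sites (ACGCGT) start at positions 106, 142.
MluI cuts after the first base of each site, so after positions 106, 142.
Circular molecule, 2 cuts → 2 fragments:
  107–142 → 36 bp
  143–256 then 1–106 → 114 + 106 = 220 bp
Sorted largest to smallest: 220, 36 bp.

220, 36 bp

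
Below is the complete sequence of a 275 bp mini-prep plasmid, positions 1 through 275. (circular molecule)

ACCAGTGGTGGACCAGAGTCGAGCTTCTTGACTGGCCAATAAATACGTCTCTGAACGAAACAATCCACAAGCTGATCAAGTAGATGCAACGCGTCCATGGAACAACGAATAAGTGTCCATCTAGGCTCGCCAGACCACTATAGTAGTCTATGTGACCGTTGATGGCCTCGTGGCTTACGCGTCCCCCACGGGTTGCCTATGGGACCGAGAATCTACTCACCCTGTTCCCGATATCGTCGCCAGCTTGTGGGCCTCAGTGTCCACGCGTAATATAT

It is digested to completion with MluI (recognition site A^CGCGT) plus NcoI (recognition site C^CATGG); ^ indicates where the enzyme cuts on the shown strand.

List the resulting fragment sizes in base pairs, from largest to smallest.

MluI sites (ACGCGT) start at positions 89, 177, 263.
MluI cuts after the first base of each site, so after positions 89, 177, 263.
The NcoI site (CCATGG) starts at position 95.
NcoI cuts after the first base of each site, so after position 95.
Combined cut positions: 89, 95, 177, 263.
Circular molecule, 4 cuts → 4 fragments:
  90–95 → 6 bp
  96–177 → 82 bp
  178–263 → 86 bp
  264–275 then 1–89 → 12 + 89 = 101 bp
Sorted largest to smallest: 101, 86, 82, 6 bp.

101, 86, 82, 6 bp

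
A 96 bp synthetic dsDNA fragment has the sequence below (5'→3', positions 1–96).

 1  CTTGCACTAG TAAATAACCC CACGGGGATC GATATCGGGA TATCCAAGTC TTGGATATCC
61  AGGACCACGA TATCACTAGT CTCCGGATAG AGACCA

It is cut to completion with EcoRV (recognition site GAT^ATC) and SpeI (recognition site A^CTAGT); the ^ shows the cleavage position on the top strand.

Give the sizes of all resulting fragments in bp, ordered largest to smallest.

EcoRV sites (GATATC) start at positions 31, 39, 54, 69.
EcoRV cuts after base 3 of each site, so after positions 33, 41, 56, 71.
SpeI sites (ACTAGT) start at positions 6, 75.
SpeI cuts after the first base of each site, so after positions 6, 75.
Combined cut positions: 6, 33, 41, 56, 71, 75.
Linear molecule, 6 cuts → 7 fragments:
  1–6 → 6 bp
  7–33 → 27 bp
  34–41 → 8 bp
  42–56 → 15 bp
  57–71 → 15 bp
  72–75 → 4 bp
  76–96 → 21 bp
Sorted largest to smallest: 27, 21, 15, 15, 8, 6, 4 bp.

27, 21, 15, 15, 8, 6, 4 bp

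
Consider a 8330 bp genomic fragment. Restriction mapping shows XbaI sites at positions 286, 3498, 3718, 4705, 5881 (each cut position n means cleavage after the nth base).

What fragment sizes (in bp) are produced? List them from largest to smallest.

3212, 2449, 1176, 987, 286, 220 bp

Linear molecule, 5 cuts → 6 fragments:
  286 − 0 = 286 bp
  3498 − 286 = 3212 bp
  3718 − 3498 = 220 bp
  4705 − 3718 = 987 bp
  5881 − 4705 = 1176 bp
  8330 − 5881 = 2449 bp
Sorted largest to smallest: 3212, 2449, 1176, 987, 286, 220 bp.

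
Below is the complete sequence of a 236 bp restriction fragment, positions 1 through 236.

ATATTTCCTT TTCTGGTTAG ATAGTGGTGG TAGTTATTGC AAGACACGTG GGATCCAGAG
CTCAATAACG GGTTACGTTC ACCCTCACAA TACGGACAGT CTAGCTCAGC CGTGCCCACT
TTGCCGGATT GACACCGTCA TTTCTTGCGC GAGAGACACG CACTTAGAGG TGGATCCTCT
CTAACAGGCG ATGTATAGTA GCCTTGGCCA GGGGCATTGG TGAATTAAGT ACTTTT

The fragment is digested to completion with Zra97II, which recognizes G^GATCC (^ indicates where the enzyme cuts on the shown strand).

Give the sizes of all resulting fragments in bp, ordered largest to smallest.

121, 64, 51 bp

Zra97II sites (GGATCC) start at positions 51, 172.
Zra97II cuts after the first base of each site, so after positions 51, 172.
Linear molecule, 2 cuts → 3 fragments:
  1–51 → 51 bp
  52–172 → 121 bp
  173–236 → 64 bp
Sorted largest to smallest: 121, 64, 51 bp.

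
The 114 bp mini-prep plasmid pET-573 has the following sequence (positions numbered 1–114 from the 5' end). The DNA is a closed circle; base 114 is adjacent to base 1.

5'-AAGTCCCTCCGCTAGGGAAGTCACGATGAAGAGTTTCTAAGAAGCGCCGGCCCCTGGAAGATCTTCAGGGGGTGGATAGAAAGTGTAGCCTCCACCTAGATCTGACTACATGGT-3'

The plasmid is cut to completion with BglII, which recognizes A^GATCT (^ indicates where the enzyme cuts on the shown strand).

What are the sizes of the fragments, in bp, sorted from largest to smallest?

BglII sites (AGATCT) start at positions 59, 98.
BglII cuts after the first base of each site, so after positions 59, 98.
Circular molecule, 2 cuts → 2 fragments:
  60–98 → 39 bp
  99–114 then 1–59 → 16 + 59 = 75 bp
Sorted largest to smallest: 75, 39 bp.

75, 39 bp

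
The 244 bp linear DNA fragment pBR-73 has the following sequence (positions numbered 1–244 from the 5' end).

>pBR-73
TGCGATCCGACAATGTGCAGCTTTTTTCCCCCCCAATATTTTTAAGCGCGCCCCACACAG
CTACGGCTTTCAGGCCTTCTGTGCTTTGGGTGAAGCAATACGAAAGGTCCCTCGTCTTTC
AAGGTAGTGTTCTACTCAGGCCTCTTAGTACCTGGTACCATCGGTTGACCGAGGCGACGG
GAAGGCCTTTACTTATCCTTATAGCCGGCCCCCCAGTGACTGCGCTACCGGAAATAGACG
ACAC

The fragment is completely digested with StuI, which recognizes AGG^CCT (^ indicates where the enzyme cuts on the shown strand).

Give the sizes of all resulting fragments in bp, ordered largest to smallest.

74, 66, 59, 45 bp

StuI sites (AGGCCT) start at positions 72, 138, 183.
StuI cuts after base 3 of each site, so after positions 74, 140, 185.
Linear molecule, 3 cuts → 4 fragments:
  1–74 → 74 bp
  75–140 → 66 bp
  141–185 → 45 bp
  186–244 → 59 bp
Sorted largest to smallest: 74, 66, 59, 45 bp.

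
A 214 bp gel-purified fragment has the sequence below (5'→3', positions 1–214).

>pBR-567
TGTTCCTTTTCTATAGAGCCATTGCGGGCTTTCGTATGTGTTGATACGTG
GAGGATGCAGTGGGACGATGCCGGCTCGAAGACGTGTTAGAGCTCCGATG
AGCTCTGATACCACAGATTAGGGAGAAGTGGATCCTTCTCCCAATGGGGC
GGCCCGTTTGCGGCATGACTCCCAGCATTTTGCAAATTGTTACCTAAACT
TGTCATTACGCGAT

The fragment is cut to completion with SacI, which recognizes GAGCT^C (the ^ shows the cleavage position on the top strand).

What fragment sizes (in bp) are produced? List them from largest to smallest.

110, 94, 10 bp

SacI sites (GAGCTC) start at positions 90, 100.
SacI cuts after base 5 of each site (before the last base), so after positions 94, 104.
Linear molecule, 2 cuts → 3 fragments:
  1–94 → 94 bp
  95–104 → 10 bp
  105–214 → 110 bp
Sorted largest to smallest: 110, 94, 10 bp.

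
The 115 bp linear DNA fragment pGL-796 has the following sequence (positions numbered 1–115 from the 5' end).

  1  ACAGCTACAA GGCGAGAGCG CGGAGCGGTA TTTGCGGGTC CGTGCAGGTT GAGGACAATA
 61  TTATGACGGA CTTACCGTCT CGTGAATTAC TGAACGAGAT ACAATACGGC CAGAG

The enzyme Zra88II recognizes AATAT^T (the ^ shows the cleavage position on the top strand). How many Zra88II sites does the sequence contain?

AATATT occurs starting at position 57.
Zra88II cuts at 1 site.

1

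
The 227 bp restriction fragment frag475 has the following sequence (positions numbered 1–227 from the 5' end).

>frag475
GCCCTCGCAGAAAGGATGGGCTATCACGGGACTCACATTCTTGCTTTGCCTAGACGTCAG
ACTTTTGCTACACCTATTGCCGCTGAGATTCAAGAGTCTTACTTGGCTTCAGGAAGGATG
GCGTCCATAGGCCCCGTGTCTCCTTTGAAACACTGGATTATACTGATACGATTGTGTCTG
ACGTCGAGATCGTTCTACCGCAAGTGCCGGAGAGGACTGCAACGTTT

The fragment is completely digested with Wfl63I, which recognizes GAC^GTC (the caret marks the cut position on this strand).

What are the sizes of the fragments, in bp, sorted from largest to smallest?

127, 55, 45 bp

Wfl63I sites (GACGTC) start at positions 53, 180.
Wfl63I cuts after base 3 of each site, so after positions 55, 182.
Linear molecule, 2 cuts → 3 fragments:
  1–55 → 55 bp
  56–182 → 127 bp
  183–227 → 45 bp
Sorted largest to smallest: 127, 55, 45 bp.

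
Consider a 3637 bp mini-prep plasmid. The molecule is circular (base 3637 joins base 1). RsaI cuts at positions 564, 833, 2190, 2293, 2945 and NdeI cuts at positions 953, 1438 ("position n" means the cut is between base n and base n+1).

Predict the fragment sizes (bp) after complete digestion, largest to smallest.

Combined cut positions (sorted): 564, 833, 953, 1438, 2190, 2293, 2945.
Circular molecule, 7 cuts → 7 fragments:
  833 − 564 = 269 bp
  953 − 833 = 120 bp
  1438 − 953 = 485 bp
  2190 − 1438 = 752 bp
  2293 − 2190 = 103 bp
  2945 − 2293 = 652 bp
  wrap: 3637 − 2945 + 564 = 1256 bp
Sorted largest to smallest: 1256, 752, 652, 485, 269, 120, 103 bp.

1256, 752, 652, 485, 269, 120, 103 bp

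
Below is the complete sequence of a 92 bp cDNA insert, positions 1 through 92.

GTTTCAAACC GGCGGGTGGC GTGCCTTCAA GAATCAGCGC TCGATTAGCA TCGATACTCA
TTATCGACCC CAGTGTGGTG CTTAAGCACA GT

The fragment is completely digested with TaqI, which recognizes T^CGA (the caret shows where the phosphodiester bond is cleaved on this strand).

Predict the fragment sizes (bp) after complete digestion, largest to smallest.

41, 28, 13, 10 bp

TaqI sites (TCGA) start at positions 41, 51, 64.
TaqI cuts after the first base of each site, so after positions 41, 51, 64.
Linear molecule, 3 cuts → 4 fragments:
  1–41 → 41 bp
  42–51 → 10 bp
  52–64 → 13 bp
  65–92 → 28 bp
Sorted largest to smallest: 41, 28, 13, 10 bp.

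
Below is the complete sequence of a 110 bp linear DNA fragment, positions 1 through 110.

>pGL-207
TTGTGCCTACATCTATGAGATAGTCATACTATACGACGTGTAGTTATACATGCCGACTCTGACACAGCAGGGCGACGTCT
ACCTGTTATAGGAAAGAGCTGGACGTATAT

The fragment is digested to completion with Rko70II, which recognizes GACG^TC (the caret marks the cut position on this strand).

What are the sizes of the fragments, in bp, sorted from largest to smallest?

The Rko70II site (GACGTC) starts at position 74.
Rko70II cuts after base 4 of each site, so after position 77.
Linear molecule, 1 cut → 2 fragments:
  1–77 → 77 bp
  78–110 → 33 bp
Sorted largest to smallest: 77, 33 bp.

77, 33 bp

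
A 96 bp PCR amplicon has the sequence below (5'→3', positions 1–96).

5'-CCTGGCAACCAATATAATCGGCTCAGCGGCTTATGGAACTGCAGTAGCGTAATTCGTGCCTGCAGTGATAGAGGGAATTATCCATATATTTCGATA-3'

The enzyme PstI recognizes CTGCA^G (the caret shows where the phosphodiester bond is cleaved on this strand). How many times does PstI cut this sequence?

CTGCAG occurs starting at positions 39, 60.
PstI cuts at 2 sites.

2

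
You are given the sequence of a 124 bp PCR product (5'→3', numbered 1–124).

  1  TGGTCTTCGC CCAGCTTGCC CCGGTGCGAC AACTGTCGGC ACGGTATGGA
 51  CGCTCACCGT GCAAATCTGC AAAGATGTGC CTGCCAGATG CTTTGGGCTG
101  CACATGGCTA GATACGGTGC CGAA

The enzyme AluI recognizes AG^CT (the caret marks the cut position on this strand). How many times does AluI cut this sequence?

1

AGCT occurs starting at position 13.
AluI cuts at 1 site.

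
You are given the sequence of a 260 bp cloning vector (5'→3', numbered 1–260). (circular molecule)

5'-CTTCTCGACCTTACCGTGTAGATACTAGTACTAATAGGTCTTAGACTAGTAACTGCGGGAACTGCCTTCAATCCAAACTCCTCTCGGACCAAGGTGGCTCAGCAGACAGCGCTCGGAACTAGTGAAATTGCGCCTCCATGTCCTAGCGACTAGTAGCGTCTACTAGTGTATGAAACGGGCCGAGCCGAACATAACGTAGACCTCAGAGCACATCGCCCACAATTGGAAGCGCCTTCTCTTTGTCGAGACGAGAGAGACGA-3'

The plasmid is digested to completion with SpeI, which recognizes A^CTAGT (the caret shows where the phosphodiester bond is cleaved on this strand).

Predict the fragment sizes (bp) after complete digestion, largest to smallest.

SpeI sites (ACTAGT) start at positions 24, 45, 118, 149, 162.
SpeI cuts after the first base of each site, so after positions 24, 45, 118, 149, 162.
Circular molecule, 5 cuts → 5 fragments:
  25–45 → 21 bp
  46–118 → 73 bp
  119–149 → 31 bp
  150–162 → 13 bp
  163–260 then 1–24 → 98 + 24 = 122 bp
Sorted largest to smallest: 122, 73, 31, 21, 13 bp.

122, 73, 31, 21, 13 bp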